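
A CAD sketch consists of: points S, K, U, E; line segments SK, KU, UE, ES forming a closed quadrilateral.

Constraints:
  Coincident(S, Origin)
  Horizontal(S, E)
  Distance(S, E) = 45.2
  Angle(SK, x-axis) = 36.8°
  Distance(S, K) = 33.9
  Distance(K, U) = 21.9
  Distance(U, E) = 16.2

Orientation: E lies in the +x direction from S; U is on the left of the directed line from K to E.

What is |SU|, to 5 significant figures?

51.103

S is at the origin; S and E share the same y with |SE| = 45.2 and E in +x, so E = (45.2, 0). SK runs at 36.8° with |SK| = 33.9, so K = (27.145, 20.307). U is determined by |KU| = 21.9 and |UE| = 16.2 together: it lies at the intersection of circle(K, 21.9) and circle(E, 16.2). With |KE| = 27.173, the foot of the radical line on KE is 17.582 from K and the perpendicular offset is √(21.9² − 17.582²) = 13.056. Taking the left-of-KE solution: U = (48.585, 15.842).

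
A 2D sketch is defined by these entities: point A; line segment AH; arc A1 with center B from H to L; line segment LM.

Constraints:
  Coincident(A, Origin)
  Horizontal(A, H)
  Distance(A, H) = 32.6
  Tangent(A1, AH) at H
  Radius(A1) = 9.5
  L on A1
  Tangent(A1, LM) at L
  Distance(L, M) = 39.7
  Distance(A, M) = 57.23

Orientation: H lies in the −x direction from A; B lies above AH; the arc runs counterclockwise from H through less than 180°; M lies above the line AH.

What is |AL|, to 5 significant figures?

25.476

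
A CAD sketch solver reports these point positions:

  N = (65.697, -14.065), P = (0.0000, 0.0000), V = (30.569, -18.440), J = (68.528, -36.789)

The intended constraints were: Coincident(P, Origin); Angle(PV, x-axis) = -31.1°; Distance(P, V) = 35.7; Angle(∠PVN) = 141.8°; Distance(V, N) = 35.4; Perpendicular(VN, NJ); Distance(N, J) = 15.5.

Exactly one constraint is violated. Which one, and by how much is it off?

Distance(N, J) = 15.5 — off by 7.40.

P = (0.00, 0.00) ✓; PV at -31.10° ✓; |PV| = 35.70 ✓; ∠PVN = 141.8° ✓; |VN| = 35.40 ✓; ∠(VN, NJ) = 90.00° ✓; |NJ| = 22.90 ✗.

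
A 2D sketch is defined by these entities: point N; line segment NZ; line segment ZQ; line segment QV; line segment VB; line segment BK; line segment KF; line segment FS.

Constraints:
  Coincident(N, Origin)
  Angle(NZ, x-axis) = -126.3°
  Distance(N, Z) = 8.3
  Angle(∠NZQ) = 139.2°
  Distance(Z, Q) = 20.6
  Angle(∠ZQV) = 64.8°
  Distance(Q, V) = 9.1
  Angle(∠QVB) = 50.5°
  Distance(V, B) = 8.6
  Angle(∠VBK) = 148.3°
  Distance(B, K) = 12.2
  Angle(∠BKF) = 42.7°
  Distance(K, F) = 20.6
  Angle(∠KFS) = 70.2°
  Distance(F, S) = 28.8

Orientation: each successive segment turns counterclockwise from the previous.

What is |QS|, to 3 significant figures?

25.3

N is at the origin; NZ runs at -126.3° with length 8.3, so Z = (-4.91, -6.69). ∠NZQ = 139.2° gives ZQ at -85.5° from the x-axis; with |ZQ| = 20.6, Q = (-3.30, -27.2). ∠ZQV = 64.8° gives QV at 29.7° from the x-axis; with |QV| = 9.1, V = (4.61, -22.7). ∠QVB = 50.5° gives VB at 159° from the x-axis; with |VB| = 8.6, B = (-3.43, -19.7). ∠VBK = 148.3° gives BK at -169° from the x-axis; with |BK| = 12.2, K = (-15.4, -22.0). ∠BKF = 42.7° gives KF at -31.8° from the x-axis; with |KF| = 20.6, F = (2.10, -32.8). ∠KFS = 70.2° gives FS at 78.0° from the x-axis; with |FS| = 28.8, S = (8.08, -4.65). Then |QS| = |S − Q| = 25.3.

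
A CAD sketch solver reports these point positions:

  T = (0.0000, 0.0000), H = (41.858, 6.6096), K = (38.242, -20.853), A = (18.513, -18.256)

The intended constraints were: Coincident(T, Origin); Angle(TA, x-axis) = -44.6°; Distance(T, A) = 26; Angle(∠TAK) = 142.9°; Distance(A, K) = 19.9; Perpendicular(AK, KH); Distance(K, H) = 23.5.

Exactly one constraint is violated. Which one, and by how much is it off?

Distance(K, H) = 23.5 — off by 4.20.

T = (0.00, 0.00) ✓; TA at -44.60° ✓; |TA| = 26.00 ✓; ∠TAK = 142.9° ✓; |AK| = 19.90 ✓; ∠(AK, KH) = 90.00° ✓; |KH| = 27.70 ✗.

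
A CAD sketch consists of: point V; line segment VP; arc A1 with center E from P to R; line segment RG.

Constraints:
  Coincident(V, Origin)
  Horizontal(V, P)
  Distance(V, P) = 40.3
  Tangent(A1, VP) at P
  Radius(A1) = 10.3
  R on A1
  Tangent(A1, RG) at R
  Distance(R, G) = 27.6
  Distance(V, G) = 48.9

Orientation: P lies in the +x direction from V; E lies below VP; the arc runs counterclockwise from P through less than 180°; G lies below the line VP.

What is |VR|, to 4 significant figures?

31.80

Checks: |EP| = 10.30 ✓; |ER| = 10.30 ✓; ∠(ER, RG) = 90.00° ✓; |RG| = 27.60 ✓; |VG| = 48.90 ✓.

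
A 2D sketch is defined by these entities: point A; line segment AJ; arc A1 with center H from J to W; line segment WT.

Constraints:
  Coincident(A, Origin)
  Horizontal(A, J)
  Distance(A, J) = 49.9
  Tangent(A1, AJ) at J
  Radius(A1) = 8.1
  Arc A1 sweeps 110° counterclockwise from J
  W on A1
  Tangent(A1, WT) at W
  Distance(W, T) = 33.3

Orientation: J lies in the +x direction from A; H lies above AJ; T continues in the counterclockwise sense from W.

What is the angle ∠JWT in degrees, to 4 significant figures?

125.0°

A is at the origin; A and J share the same y with |AJ| = 49.9 and J on the +x side, so J = (49.90, 0.000). A1 meets AJ tangentially, so HJ is at right angles to AJ, so H = J + (0, 8.1) = (49.90, 8.100). On A1, J sits at bearing -90° from H; a 110° counterclockwise sweep puts W at bearing 20°, so W = H + 8.1·(cos 20°, sin 20°) = (57.51, 10.87). Since A1 is tangent to WT there, HW ⟂ WT, so WT runs along (−sin 20°, cos 20°); with |WT| = 33.3, T = (46.12, 42.16). Then cos ∠JWT = WJ·WT / (|WJ||WT|), giving 125.0°.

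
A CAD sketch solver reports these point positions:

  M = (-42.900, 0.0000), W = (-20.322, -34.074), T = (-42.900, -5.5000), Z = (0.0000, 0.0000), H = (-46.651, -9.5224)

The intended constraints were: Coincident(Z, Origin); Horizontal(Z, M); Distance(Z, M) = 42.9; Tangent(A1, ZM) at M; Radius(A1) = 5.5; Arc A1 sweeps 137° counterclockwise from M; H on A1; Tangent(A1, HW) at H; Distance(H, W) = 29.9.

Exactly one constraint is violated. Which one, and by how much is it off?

Distance(H, W) = 29.9 — off by 6.10.

Z = (0.00, 0.00) ✓; Z.y = 0.00, M.y = 0.00 ✓; |ZM| = 42.90 ✓; ∠(TM, MZ) = 90.00° ✓; |TM| = 5.500 ✓; bearing(T→H) − bearing(T→M) = 137.0° ✓; |TH| = 5.500 ✓; ∠(TH, HW) = 90.00° ✓; |HW| = 36.00 ✗.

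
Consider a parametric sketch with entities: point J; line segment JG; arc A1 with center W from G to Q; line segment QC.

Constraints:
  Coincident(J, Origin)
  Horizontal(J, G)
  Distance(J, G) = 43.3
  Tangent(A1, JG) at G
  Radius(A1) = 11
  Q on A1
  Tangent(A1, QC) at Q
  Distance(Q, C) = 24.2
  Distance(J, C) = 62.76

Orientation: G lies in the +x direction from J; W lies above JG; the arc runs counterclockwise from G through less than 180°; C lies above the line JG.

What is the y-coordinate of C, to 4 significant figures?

36.41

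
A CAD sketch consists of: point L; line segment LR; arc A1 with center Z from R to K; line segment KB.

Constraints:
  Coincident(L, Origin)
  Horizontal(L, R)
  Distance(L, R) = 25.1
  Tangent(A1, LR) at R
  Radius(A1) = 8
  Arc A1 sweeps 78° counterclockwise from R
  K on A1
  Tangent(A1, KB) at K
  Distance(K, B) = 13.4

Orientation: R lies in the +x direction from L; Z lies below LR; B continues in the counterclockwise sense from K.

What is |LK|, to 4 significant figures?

18.40

L is at the origin; L and R share the same y with |LR| = 25.1 and R on the +x side, so R = (25.10, 0.000). The tangent condition forces ZR to be normal to LR, so Z = R + (0, -8) = (25.10, -8.000). On A1, R sits at bearing 90° from Z; a 78° counterclockwise sweep puts K at bearing 168°, so K = Z + 8.0·(cos 168°, sin 168°) = (17.27, -6.337). Then |LK| = |K − L| = 18.40.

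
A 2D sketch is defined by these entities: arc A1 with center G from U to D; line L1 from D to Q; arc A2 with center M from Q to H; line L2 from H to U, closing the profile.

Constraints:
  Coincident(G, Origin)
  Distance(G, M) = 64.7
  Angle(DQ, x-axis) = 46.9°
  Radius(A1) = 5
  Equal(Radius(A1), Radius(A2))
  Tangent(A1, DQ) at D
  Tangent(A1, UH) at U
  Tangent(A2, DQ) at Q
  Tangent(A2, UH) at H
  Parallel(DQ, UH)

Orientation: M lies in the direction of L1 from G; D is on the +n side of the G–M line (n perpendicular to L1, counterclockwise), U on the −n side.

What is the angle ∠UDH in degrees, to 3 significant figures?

81.2°

The slot axis is L1's direction at 46.9°, so u = (cos 46.9°, sin 46.9°) = (0.683, 0.730) and n = (−sin 46.9°, cos 46.9°) = (-0.730, 0.683). G is at the origin and M lies 64.7 along u from G, so M = 64.7·u = (44.2, 47.2). Tangency of A1 to both parallel lines with radius 5.0 puts D and U at G ± 5.0·n: D = (-3.65, 3.42), U = (3.65, -3.42). Equal radii place Q and H the same way about M: Q = M + 5.0·n = (40.6, 50.7), H = M − 5.0·n = (47.9, 43.8). Then cos ∠UDH = DU·DH / (|DU||DH|), giving 81.2°.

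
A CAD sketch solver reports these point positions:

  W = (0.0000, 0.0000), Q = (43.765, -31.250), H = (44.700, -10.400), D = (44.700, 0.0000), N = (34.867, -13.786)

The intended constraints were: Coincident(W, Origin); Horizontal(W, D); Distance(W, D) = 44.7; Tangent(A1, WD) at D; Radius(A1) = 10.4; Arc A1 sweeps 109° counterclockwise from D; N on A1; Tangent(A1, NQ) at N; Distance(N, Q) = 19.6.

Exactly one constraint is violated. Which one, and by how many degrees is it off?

Tangent(A1, NQ) at N — off by 8.00°.

W = (0.00, 0.00) ✓; W.y = 0.00, D.y = 0.00 ✓; |WD| = 44.70 ✓; ∠(HD, DW) = 90.00° ✓; |HD| = 10.40 ✓; bearing(H→N) − bearing(H→D) = 109.0° ✓; |HN| = 10.40 ✓; ∠(HN, NQ) = 82.00° ✗; |NQ| = 19.60 ✓.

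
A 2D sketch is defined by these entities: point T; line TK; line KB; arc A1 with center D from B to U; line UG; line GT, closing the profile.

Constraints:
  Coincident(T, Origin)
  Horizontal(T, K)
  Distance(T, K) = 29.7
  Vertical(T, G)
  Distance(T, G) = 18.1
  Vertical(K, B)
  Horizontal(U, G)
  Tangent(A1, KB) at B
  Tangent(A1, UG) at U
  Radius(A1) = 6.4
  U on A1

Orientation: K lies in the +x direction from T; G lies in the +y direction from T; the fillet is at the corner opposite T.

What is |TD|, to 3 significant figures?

26.1

T and G share the same x with |TG| = 18.1 and G on the +y side, so G = (0.00, 18.1). The virtual corner opposite T is at (29.7, 18.1). The tangent condition forces DB to be normal to KB and A1 meets UG tangentially, so DU is at right angles to UG, with radius 6.4, so the center D sits 6.4 in from both sides at D = (23.3, 11.7). Then |TD| = |D − T| = 26.1.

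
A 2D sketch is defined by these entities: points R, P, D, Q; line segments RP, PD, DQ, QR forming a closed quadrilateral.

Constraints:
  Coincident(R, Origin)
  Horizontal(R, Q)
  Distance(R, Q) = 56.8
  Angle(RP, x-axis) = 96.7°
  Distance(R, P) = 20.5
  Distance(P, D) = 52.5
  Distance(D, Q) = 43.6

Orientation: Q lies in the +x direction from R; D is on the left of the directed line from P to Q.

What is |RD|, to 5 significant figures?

61.907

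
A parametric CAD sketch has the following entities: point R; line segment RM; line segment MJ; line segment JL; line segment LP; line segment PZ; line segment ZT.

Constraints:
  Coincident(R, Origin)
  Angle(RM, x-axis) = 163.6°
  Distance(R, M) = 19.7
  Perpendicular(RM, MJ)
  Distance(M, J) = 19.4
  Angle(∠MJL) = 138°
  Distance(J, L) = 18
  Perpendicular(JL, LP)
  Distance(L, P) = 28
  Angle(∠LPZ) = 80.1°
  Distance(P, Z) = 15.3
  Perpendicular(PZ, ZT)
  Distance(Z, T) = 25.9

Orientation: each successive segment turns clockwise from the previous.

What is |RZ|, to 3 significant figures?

4.73

The perpendicularity gives LP at right angles to JL, so LP runs at -58.4°; with |LP| = 28.0, P = (16.6, 9.76). ∠LPZ = 80.1° gives PZ at -158° from the x-axis; with |PZ| = 15.3, Z = (2.37, 4.10). Then |RZ| = |Z − R| = 4.73.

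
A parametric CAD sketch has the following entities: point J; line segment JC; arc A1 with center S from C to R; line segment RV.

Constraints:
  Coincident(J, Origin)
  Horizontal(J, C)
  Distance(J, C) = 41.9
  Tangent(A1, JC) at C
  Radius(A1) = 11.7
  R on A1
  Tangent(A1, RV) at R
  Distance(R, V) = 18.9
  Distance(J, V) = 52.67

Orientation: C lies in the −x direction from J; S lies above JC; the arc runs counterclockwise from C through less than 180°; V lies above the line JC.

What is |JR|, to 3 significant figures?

35.9

Checks: |SC| = 11.70 ✓; |SR| = 11.70 ✓; ∠(SR, RV) = 90.00° ✓; |RV| = 18.90 ✓; |JV| = 52.67 ✓.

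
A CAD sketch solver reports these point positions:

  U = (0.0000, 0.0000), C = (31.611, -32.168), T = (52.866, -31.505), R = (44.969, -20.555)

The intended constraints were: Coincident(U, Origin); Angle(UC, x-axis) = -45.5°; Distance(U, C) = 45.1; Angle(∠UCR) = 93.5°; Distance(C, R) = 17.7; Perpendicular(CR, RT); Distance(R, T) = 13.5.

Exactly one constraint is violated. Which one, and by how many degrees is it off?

Perpendicular(CR, RT) — off by 5.20°.

U = (0.00, 0.00) ✓; UC at -45.50° ✓; |UC| = 45.10 ✓; ∠UCR = 93.50° ✓; |CR| = 17.70 ✓; ∠(CR, RT) = 95.20° ✗; |RT| = 13.50 ✓.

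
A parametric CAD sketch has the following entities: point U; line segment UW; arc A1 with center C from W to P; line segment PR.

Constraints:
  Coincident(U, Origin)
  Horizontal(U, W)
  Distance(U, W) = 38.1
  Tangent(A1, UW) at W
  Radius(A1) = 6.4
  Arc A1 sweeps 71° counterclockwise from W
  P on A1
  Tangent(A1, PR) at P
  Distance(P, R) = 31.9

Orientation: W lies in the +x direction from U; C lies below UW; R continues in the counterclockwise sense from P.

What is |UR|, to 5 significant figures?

40.719

U is at the origin; U and W share the same y with |UW| = 38.1 and W on the +x side, so W = (38.100, 0.0000). Tangency of A1 to UW means the radius CW is perpendicular to UW, so C = W + (0, -6.4) = (38.100, -6.4000). On A1, W sits at bearing 90° from C; a 71° counterclockwise sweep puts P at bearing 161°, so P = C + 6.4·(cos 161°, sin 161°) = (32.049, -4.3164). The tangent condition forces CP to be normal to PR, so PR runs along (−sin 161°, cos 161°); with |PR| = 31.9, R = (21.663, -34.478). Then |UR| = |R − U| = 40.719.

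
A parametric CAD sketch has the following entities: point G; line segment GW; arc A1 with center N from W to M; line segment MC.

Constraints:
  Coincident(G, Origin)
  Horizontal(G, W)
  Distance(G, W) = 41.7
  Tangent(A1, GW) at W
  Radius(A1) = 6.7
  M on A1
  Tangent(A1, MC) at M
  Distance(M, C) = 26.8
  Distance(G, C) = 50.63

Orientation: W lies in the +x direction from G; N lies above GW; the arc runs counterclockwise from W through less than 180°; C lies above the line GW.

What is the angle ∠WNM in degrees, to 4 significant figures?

112.8°

G is at the origin; G and W share the same y with |GW| = 41.7 and W on the +x side, so W = (41.70, 0.000). Tangency of A1 to GW means the radius NW is perpendicular to GW, so N = W + (0, 6.7) = (41.70, 6.700). Since NM ⟂ MC (tangency), |NC| = √(6.7² + 26.8²) = 27.62 regardless of where M sits on A1. So C lies on both circle(G, 50.63) and circle(N, 27.62); the above-GW intersection is C = (37.51, 34.01). M is the foot of the tangent from C: M = (47.88, 9.292).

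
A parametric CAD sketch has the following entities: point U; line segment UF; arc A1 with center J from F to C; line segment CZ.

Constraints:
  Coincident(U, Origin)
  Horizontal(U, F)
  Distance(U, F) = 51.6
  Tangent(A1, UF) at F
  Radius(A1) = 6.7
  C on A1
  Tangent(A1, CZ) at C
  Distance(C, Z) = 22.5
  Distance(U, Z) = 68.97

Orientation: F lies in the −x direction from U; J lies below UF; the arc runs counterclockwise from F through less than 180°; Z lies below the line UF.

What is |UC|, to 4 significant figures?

58.33

U is at the origin; UF is horizontal with |UF| = 51.6 and F on the −x side, so F = (-51.60, 0.000). The tangent condition forces JF to be normal to UF, so J = F + (0, -6.7) = (-51.60, -6.700). Since JC ⟂ CZ (tangency), |JZ| = √(6.7² + 22.5²) = 23.48 regardless of where C sits on A1. So Z lies on both circle(U, 68.97) and circle(J, 23.48); the below-UF intersection is Z = (-63.49, -26.94). C is the foot of the tangent from Z: C = (-58.11, -5.097).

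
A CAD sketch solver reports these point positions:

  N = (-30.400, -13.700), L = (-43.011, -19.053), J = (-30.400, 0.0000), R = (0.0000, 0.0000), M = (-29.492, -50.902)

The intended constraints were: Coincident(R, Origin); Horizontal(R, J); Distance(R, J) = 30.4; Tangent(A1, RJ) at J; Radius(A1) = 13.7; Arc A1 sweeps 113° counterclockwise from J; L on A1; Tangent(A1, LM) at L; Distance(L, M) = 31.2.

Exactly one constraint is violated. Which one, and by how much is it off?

Distance(L, M) = 31.2 — off by 3.40.

R = (0.00, 0.00) ✓; R.y = 0.00, J.y = 0.00 ✓; |RJ| = 30.40 ✓; ∠(NJ, JR) = 90.00° ✓; |NJ| = 13.70 ✓; bearing(N→L) − bearing(N→J) = 113.0° ✓; |NL| = 13.70 ✓; ∠(NL, LM) = 90.00° ✓; |LM| = 34.60 ✗.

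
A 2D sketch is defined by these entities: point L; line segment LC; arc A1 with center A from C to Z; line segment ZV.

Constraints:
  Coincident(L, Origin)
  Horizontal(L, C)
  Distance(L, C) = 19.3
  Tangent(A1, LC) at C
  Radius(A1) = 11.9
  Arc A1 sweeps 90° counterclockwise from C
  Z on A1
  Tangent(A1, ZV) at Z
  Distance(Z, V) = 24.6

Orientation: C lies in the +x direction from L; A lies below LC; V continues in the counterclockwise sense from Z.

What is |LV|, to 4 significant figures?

37.24

L is at the origin; L and C share the same y with |LC| = 19.3 and C on the +x side, so C = (19.30, 0.000). Tangency of A1 to LC means the radius AC is perpendicular to LC, so A = C + (0, -11.9) = (19.30, -11.90). On A1, C sits at bearing 90° from A; a 90° counterclockwise sweep puts Z at bearing 180°, so Z = A + 11.9·(cos 180°, sin 180°) = (7.400, -11.90). A1 meets ZV tangentially, so AZ is at right angles to ZV, so ZV runs along (−sin 180°, cos 180°); with |ZV| = 24.6, V = (7.400, -36.50). Then |LV| = |V − L| = 37.24.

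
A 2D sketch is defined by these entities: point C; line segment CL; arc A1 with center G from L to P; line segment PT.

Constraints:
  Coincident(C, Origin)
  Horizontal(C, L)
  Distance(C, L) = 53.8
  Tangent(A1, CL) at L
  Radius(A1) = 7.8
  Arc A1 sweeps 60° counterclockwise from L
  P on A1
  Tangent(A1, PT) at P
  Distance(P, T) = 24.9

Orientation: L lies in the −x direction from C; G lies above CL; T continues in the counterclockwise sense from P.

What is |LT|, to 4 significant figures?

31.89

C is at the origin; CL is horizontal with |CL| = 53.8 and L on the −x side, so L = (-53.80, 0.000). The tangent condition forces GL to be normal to CL, so G = L + (0, 7.8) = (-53.80, 7.800). On A1, L sits at bearing -90° from G; a 60° counterclockwise sweep puts P at bearing -30°, so P = G + 7.8·(cos -30°, sin -30°) = (-47.05, 3.900). Since A1 is tangent to PT there, GP ⟂ PT, so PT runs along (−sin -30°, cos -30°); with |PT| = 24.9, T = (-34.60, 25.46). Then |LT| = |T − L| = 31.89.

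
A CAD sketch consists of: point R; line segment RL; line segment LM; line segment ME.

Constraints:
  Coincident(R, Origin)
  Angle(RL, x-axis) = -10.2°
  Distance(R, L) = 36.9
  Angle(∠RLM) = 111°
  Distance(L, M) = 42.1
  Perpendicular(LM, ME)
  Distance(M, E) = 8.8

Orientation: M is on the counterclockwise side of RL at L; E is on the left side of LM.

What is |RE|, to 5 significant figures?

60.980

R is at the origin; RL runs at -10.2° with length 36.9, so L = 36.9·(cos -10.2°, sin -10.2°) = (36.317, -6.5344). ∠RLM = 111.0°, so LM runs at -10.2° + (180° − 111.0°) = 58.800° from the x-axis; with |LM| = 42.1, M = L + 42.1·(cos 58.800°, sin 58.800°) = (58.126, 29.476). The perpendicularity gives ME at right angles to LM; with |ME| = 8.8 on the left of LM, E = M + 8.8·(-0.85536, 0.51803) = (50.599, 34.035). Then |RE| = |E − R| = 60.980.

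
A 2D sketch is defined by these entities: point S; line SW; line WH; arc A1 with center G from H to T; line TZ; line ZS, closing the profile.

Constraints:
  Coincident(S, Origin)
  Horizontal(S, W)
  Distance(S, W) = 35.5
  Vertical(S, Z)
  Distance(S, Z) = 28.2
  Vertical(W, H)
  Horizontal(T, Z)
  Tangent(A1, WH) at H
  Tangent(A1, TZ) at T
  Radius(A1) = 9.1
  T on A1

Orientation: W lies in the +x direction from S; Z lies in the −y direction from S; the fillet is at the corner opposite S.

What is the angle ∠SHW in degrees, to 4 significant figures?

61.72°

S is at the origin; S and W share the same y with |SW| = 35.5 and W on the +x side, so W = (35.50, 0.000). SZ is vertical with |SZ| = 28.2 and Z on the −y side, so Z = (0.000, -28.20). The virtual corner opposite S is at (35.50, -28.20). Since A1 is tangent to WH there, GH ⟂ WH and tangency of A1 to TZ means the radius GT is perpendicular to TZ, with radius 9.1, so the center G sits 9.1 in from both sides at G = (26.40, -19.10). That places the tangent points at H = (35.50, -19.10) on WH and T = (26.40, -28.20) on TZ. Then cos ∠SHW = HS·HW / (|HS||HW|), giving 61.72°.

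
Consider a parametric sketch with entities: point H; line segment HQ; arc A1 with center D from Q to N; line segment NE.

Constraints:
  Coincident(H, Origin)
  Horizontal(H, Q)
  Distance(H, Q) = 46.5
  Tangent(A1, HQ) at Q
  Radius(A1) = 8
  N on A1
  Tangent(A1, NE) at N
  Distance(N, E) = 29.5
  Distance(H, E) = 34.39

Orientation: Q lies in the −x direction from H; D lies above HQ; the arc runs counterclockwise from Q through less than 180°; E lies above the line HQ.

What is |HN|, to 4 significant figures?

40.30

Checks: |DN| = 8.000 ✓; ∠(DN, NE) = 90.00° ✓; |NE| = 29.50 ✓; |HE| = 34.39 ✓.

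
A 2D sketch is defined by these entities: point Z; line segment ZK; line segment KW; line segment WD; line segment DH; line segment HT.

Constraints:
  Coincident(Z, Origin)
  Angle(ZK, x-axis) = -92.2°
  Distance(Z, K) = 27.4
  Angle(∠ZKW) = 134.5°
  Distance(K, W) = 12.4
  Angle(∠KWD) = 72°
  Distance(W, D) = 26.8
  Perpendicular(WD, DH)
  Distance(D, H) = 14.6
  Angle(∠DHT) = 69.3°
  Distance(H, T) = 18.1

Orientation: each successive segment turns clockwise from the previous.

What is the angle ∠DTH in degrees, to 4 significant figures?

46.55°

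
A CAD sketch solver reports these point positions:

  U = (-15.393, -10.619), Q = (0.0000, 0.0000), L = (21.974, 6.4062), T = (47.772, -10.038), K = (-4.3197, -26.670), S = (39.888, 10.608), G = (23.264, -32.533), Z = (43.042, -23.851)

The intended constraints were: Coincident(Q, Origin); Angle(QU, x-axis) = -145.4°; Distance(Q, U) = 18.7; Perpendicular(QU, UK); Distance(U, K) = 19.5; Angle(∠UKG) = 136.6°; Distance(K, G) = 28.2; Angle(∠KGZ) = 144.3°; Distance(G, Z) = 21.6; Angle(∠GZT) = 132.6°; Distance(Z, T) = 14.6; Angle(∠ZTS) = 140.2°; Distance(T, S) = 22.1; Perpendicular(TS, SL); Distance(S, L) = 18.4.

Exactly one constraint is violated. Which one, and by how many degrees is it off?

Perpendicular(TS, SL) — off by 7.70°.

Q = (0.00, 0.00) ✓; QU at -145.4° ✓; |QU| = 18.70 ✓; ∠(QU, UK) = 90.00° ✓; |UK| = 19.50 ✓; ∠UKG = 136.6° ✓; |KG| = 28.20 ✓; ∠KGZ = 144.3° ✓; |GZ| = 21.60 ✓; ∠GZT = 132.6° ✓; |ZT| = 14.60 ✓; ∠ZTS = 140.2° ✓; |TS| = 22.10 ✓; ∠(TS, SL) = 82.30° ✗; |SL| = 18.40 ✓.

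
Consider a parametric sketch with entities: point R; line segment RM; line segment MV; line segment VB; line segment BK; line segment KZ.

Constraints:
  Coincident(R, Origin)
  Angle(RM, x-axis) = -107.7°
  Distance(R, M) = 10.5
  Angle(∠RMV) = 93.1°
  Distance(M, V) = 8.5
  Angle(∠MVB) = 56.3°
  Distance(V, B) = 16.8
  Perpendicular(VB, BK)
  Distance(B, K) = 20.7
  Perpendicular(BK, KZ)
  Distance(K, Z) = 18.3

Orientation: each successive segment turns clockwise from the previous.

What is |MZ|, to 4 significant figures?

14.98

R is at the origin; RM runs at -107.7° with length 10.5, so M = (-3.192, -10.00). ∠RMV = 93.1° gives MV at 165.4° from the x-axis; with |MV| = 8.5, V = (-11.42, -7.860). ∠MVB = 56.3° gives VB at 41.70° from the x-axis; with |VB| = 16.8, B = (1.126, 3.316). VB ⟂ BK, so BK runs at -48.30°; with |BK| = 20.7, K = (14.90, -12.14). BK ⟂ KZ, so KZ runs at -138.3°; with |KZ| = 18.3, Z = (1.232, -24.31). Then |MZ| = |Z − M| = 14.98.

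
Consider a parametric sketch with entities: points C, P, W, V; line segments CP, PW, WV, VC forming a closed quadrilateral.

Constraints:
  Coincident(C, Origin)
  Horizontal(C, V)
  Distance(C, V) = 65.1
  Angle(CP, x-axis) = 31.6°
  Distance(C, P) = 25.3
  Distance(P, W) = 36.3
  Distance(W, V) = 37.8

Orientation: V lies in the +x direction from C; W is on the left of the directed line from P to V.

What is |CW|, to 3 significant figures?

61.5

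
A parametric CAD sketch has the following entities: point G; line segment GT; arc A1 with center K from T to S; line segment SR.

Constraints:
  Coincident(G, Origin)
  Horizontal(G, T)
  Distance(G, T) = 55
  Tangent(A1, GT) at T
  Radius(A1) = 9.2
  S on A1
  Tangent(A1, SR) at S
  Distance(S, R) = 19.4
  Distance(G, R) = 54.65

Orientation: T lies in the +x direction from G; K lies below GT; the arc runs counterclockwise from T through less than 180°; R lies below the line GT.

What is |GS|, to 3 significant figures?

46.8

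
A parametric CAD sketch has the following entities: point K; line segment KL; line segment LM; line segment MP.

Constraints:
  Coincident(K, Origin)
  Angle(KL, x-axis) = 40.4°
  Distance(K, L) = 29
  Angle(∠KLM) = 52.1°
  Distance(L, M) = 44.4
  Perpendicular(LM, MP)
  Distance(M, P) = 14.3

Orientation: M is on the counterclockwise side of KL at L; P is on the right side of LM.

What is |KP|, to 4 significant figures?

45.71

K is at the origin; KL runs at 40.4° with length 29.0, so L = 29.0·(cos 40.4°, sin 40.4°) = (22.08, 18.80). ∠KLM = 52.1°, so LM runs at 40.4° + (180° − 52.1°) = 168.3° from the x-axis; with |LM| = 44.4, M = L + 44.4·(cos 168.3°, sin 168.3°) = (-21.39, 27.80). The perpendicularity gives MP at right angles to LM; with |MP| = 14.3 on the right of LM, P = M + 14.3·(0.2028, 0.9792) = (-18.49, 41.80). Then |KP| = |P − K| = 45.71.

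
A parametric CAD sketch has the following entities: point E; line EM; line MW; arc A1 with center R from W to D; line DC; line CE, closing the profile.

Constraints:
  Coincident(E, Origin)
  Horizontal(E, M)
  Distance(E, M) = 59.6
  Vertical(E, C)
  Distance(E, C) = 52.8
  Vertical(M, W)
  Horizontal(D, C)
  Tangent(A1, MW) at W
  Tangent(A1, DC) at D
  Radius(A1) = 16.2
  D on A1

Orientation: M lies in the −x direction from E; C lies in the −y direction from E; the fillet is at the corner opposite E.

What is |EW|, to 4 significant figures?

69.94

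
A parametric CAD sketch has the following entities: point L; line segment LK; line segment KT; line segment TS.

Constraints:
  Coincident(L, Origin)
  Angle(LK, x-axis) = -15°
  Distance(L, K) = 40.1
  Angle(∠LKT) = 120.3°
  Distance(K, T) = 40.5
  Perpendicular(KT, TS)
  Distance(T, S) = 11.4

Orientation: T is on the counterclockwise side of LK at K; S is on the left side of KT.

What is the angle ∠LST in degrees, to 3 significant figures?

111°

∠LKT = 120.3°, so KT runs at -15.0° + (180° − 120.3°) = 44.7° from the x-axis; with |KT| = 40.5, T = K + 40.5·(cos 44.7°, sin 44.7°) = (67.5, 18.1). The perpendicularity gives TS at right angles to KT; with |TS| = 11.4 on the left of KT, S = T + 11.4·(-0.703, 0.711) = (59.5, 26.2). Then cos ∠LST = SL·ST / (|SL||ST|), giving 111°.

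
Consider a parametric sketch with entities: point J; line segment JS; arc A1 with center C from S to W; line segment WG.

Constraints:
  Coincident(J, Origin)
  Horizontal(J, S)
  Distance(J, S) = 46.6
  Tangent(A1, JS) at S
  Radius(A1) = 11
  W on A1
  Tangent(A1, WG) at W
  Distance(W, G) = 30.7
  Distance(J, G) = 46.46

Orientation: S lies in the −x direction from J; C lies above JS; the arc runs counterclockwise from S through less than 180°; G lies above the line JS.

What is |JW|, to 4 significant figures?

36.90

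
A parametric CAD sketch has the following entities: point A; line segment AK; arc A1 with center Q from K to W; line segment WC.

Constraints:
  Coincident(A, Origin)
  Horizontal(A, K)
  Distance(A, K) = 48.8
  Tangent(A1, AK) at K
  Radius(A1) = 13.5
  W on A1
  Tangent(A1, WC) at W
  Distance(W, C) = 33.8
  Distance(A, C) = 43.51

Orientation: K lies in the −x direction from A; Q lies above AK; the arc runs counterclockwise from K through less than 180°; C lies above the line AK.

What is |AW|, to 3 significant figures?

37.5

Checks: A = (0.00, 0.00) ✓; |QW| = 13.50 ✓; ∠(QW, WC) = 90.00° ✓; |WC| = 33.80 ✓; |AC| = 43.51 ✓.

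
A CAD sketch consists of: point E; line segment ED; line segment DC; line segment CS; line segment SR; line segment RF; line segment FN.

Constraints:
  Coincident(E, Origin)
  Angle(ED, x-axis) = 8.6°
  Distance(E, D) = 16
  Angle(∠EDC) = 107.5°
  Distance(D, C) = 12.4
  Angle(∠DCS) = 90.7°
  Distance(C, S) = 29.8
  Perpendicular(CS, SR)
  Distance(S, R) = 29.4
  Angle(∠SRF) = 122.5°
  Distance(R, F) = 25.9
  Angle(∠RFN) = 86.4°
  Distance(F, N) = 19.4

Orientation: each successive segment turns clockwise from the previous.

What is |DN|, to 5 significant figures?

13.991

∠SRF = 122.5° gives RF at 59.300° from the x-axis; with |RF| = 25.9, F = (-5.3564, 26.333). ∠RFN = 86.4° gives FN at -34.300° from the x-axis; with |FN| = 19.4, N = (10.670, 15.401). Then |DN| = |N − D| = 13.991.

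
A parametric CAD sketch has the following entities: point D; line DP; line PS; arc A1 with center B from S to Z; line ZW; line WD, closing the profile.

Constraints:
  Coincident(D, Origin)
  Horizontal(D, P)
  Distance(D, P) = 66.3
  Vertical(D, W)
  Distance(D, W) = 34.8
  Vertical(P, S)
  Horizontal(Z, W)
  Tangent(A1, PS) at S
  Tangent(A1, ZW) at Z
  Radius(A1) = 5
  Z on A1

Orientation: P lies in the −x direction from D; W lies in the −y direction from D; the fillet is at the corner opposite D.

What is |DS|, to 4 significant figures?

72.69

D is at the origin; DP is horizontal with |DP| = 66.3 and P on the −x side, so P = (-66.30, 0.000). DW is vertical with |DW| = 34.8 and W on the −y side, so W = (0.000, -34.80). The virtual corner opposite D is at (-66.30, -34.80). The tangent condition forces BS to be normal to PS and the tangent condition forces BZ to be normal to ZW, with radius 5.0, so the center B sits 5.0 in from both sides at B = (-61.30, -29.80). That places the tangent points at S = (-66.30, -29.80) on PS and Z = (-61.30, -34.80) on ZW. Then |DS| = |S − D| = 72.69.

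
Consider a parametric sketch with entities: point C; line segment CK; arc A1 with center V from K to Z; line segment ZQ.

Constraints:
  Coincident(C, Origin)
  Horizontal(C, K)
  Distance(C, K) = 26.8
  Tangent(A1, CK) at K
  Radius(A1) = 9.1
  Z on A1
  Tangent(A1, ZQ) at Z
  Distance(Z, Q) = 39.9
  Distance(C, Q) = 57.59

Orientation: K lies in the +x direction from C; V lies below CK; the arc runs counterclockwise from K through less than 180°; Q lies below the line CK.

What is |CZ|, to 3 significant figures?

21.4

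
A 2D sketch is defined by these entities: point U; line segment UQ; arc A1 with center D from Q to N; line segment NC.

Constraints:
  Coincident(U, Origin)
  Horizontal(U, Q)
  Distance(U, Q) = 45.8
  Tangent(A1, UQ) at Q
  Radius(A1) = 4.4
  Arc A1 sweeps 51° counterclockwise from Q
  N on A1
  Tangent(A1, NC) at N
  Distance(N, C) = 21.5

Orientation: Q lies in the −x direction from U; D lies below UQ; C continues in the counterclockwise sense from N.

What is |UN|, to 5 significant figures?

49.246

U is at the origin; U and Q share the same y with |UQ| = 45.8 and Q on the −x side, so Q = (-45.800, 0.0000). The tangent condition forces DQ to be normal to UQ, so D = Q + (0, -4.4) = (-45.800, -4.4000). On A1, Q sits at bearing 90° from D; a 51° counterclockwise sweep puts N at bearing 141°, so N = D + 4.4·(cos 141°, sin 141°) = (-49.219, -1.6310). Then |UN| = |N − U| = 49.246.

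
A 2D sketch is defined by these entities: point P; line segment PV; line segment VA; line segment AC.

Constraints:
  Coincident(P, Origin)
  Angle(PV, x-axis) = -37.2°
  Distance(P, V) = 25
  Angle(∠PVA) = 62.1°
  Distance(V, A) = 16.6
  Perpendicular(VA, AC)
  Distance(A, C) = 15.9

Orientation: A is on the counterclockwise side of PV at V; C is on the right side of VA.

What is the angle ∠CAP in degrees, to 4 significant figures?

167.5°

∠PVA = 62.1°, so VA runs at -37.2° + (180° − 62.1°) = 80.70° from the x-axis; with |VA| = 16.6, A = V + 16.6·(cos 80.70°, sin 80.70°) = (22.60, 1.267). The perpendicularity gives AC at right angles to VA; with |AC| = 15.9 on the right of VA, C = A + 15.9·(0.9869, -0.1616) = (38.29, -1.303). Then cos ∠CAP = AC·AP / (|AC||AP|), giving 167.5°.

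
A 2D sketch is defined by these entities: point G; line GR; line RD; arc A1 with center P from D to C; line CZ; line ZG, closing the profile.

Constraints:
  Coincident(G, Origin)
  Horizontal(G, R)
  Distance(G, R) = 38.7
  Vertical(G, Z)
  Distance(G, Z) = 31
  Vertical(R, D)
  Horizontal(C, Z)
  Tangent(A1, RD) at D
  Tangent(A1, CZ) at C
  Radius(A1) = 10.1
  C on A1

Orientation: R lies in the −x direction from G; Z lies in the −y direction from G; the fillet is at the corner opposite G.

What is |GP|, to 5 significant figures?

35.423

G is at the origin; G and R share the same y with |GR| = 38.7 and R on the −x side, so R = (-38.700, 0.0000). G and Z share the same x with |GZ| = 31.0 and Z on the −y side, so Z = (0.0000, -31.000). The virtual corner opposite G is at (-38.700, -31.000). Since A1 is tangent to RD there, PD ⟂ RD and since A1 is tangent to CZ there, PC ⟂ CZ, with radius 10.1, so the center P sits 10.1 in from both sides at P = (-28.600, -20.900). Then |GP| = |P − G| = 35.423.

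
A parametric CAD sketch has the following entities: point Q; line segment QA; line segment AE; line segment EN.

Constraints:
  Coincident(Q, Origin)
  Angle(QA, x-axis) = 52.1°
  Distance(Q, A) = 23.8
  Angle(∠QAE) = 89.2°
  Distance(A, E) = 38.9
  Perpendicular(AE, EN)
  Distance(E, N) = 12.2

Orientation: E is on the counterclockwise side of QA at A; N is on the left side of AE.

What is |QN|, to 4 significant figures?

40.27

Q is at the origin; QA runs at 52.1° with length 23.8, so A = 23.8·(cos 52.1°, sin 52.1°) = (14.62, 18.78). ∠QAE = 89.2°, so AE runs at 52.1° + (180° − 89.2°) = 142.9° from the x-axis; with |AE| = 38.9, E = A + 38.9·(cos 142.9°, sin 142.9°) = (-16.41, 42.24). AE is perpendicular to EN; with |EN| = 12.2 on the left of AE, N = E + 12.2·(-0.6032, -0.7976) = (-23.77, 32.51). Then |QN| = |N − Q| = 40.27.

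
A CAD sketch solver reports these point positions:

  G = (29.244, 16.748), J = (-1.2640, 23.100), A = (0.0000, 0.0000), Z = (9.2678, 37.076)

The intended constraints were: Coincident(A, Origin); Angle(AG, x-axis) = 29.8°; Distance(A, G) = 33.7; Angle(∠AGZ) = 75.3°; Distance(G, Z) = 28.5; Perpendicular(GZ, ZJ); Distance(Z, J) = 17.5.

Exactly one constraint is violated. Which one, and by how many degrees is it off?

Perpendicular(GZ, ZJ) — off by 8.50°.

A = (0.00, 0.00) ✓; AG at 29.80° ✓; |AG| = 33.70 ✓; ∠AGZ = 75.30° ✓; |GZ| = 28.50 ✓; ∠(GZ, ZJ) = 98.50° ✗; |ZJ| = 17.50 ✓.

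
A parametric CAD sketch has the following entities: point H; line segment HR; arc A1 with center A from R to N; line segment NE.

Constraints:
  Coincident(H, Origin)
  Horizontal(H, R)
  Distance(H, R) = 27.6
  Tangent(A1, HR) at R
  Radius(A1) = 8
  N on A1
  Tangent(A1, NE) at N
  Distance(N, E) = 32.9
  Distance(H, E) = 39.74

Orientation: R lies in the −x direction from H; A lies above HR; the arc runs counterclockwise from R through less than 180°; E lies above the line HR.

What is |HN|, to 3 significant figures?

20.7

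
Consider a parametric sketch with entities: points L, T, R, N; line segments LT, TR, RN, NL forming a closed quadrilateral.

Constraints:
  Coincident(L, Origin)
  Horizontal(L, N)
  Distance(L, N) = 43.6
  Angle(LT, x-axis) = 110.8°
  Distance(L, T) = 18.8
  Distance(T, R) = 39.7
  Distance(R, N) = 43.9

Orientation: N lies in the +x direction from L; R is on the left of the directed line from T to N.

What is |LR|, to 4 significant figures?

47.84

L is at the origin; LN is horizontal with |LN| = 43.6 and N in +x, so N = (43.6, 0). LT runs at 110.8° with |LT| = 18.8, so T = (-6.676, 17.57). R is determined by |TR| = 39.7 and |RN| = 43.9 together: it lies at the intersection of circle(T, 39.7) and circle(N, 43.9). With |TN| = 53.26, the foot of the radical line on TN is 23.33 from T and the perpendicular offset is √(39.7² − 23.33²) = 32.12. Taking the left-of-TN solution: R = (25.95, 40.20).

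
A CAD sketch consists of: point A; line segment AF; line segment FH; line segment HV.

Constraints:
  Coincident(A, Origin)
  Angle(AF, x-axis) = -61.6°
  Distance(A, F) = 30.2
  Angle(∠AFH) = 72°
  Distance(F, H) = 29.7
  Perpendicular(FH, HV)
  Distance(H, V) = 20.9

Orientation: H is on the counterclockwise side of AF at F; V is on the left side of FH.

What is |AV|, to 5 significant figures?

21.818

A is at the origin; AF runs at -61.6° with length 30.2, so F = 30.2·(cos -61.6°, sin -61.6°) = (14.364, -26.565). ∠AFH = 72.0°, so FH runs at -61.6° + (180° − 72.0°) = 46.400° from the x-axis; with |FH| = 29.7, H = F + 29.7·(cos 46.400°, sin 46.400°) = (34.846, -5.0575). The perpendicularity gives HV at right angles to FH; with |HV| = 20.9 on the left of FH, V = H + 20.9·(-0.72417, 0.68962) = (19.710, 9.3556). Then |AV| = |V − A| = 21.818.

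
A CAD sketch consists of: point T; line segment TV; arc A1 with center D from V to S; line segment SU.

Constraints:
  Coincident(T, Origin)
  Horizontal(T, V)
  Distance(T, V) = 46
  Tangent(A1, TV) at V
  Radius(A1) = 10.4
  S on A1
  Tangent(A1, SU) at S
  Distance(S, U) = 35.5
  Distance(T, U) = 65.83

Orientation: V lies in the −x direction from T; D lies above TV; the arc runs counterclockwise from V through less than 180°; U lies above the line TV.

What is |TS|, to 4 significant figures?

38.35

Checks: |DS| = 10.40 ✓; ∠(DS, SU) = 90.00° ✓; |SU| = 35.50 ✓; |TU| = 65.83 ✓.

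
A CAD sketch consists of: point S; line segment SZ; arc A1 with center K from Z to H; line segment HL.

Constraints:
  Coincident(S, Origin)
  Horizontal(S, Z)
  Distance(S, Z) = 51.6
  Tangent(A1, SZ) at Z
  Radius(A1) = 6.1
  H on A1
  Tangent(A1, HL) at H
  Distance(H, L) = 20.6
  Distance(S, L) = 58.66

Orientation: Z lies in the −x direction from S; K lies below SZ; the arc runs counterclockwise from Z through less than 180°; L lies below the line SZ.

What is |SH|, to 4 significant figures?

57.99

S is at the origin; S and Z share the same y with |SZ| = 51.6 and Z on the −x side, so Z = (-51.60, 0.000). A1 meets SZ tangentially, so KZ is at right angles to SZ, so K = Z + (0, -6.1) = (-51.60, -6.100). Since KH ⟂ HL (tangency), |KL| = √(6.1² + 20.6²) = 21.48 regardless of where H sits on A1. So L lies on both circle(S, 58.66) and circle(K, 21.48); the below-SZ intersection is L = (-51.77, -27.58). H is the foot of the tangent from L: H = (-57.46, -7.786).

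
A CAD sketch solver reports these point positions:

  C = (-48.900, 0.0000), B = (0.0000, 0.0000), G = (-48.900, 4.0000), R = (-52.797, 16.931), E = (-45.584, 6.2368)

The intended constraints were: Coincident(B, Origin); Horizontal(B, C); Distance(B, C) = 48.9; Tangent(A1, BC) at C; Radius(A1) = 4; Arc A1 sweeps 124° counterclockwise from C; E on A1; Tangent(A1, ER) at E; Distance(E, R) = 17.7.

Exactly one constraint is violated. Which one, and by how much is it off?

Distance(E, R) = 17.7 — off by 4.80.

B = (0.00, 0.00) ✓; B.y = 0.00, C.y = 0.00 ✓; |BC| = 48.90 ✓; ∠(GC, CB) = 90.00° ✓; |GC| = 4.000 ✓; bearing(G→E) − bearing(G→C) = 124.0° ✓; |GE| = 4.000 ✓; ∠(GE, ER) = 90.00° ✓; |ER| = 12.90 ✗.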